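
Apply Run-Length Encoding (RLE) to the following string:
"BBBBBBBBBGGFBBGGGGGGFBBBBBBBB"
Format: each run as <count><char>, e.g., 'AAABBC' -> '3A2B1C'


Scanning runs left to right:
  i=0: run of 'B' x 9 -> '9B'
  i=9: run of 'G' x 2 -> '2G'
  i=11: run of 'F' x 1 -> '1F'
  i=12: run of 'B' x 2 -> '2B'
  i=14: run of 'G' x 6 -> '6G'
  i=20: run of 'F' x 1 -> '1F'
  i=21: run of 'B' x 8 -> '8B'

RLE = 9B2G1F2B6G1F8B


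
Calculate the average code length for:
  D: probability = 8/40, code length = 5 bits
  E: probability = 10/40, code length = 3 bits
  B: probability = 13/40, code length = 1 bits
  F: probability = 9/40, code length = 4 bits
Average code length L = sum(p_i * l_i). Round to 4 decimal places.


Weighted contributions p_i * l_i:
  D: (8/40) * 5 = 40/40
  E: (10/40) * 3 = 30/40
  B: (13/40) * 1 = 13/40
  F: (9/40) * 4 = 36/40
Sum = (40 + 30 + 13 + 36)/40 = 119/40

L = 119/40 = 2.9750 bits/symbol


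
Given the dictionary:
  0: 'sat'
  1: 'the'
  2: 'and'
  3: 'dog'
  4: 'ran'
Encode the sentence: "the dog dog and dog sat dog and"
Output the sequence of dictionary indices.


Look up each word in the dictionary:
  'the' -> 1
  'dog' -> 3
  'dog' -> 3
  'and' -> 2
  'dog' -> 3
  'sat' -> 0
  'dog' -> 3
  'and' -> 2

Encoded: [1, 3, 3, 2, 3, 0, 3, 2]


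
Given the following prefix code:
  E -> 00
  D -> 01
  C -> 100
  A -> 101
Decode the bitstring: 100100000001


Decoding step by step:
Bits 100 -> C
Bits 100 -> C
Bits 00 -> E
Bits 00 -> E
Bits 01 -> D


Decoded message: CCEED


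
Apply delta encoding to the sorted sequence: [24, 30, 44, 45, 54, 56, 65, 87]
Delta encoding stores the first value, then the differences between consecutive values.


First value: 24
Deltas:
  30 - 24 = 6
  44 - 30 = 14
  45 - 44 = 1
  54 - 45 = 9
  56 - 54 = 2
  65 - 56 = 9
  87 - 65 = 22


Delta encoded: [24, 6, 14, 1, 9, 2, 9, 22]


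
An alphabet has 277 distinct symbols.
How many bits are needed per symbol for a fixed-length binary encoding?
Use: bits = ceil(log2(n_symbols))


log2(277) = 8.1137
Bracket: 2^8 = 256 < 277 <= 2^9 = 512
So ceil(log2(277)) = 9

bits = ceil(log2(277)) = ceil(8.1137) = 9 bits


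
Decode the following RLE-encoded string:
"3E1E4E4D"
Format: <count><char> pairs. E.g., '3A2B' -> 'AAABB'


Expanding each <count><char> pair:
  3E -> 'EEE'
  1E -> 'E'
  4E -> 'EEEE'
  4D -> 'DDDD'

Decoded = EEEEEEEEDDDD


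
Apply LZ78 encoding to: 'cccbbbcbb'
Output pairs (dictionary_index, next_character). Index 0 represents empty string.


LZ78 encoding steps:
Dictionary: {0: ''}
Step 1: w='' (idx 0), next='c' -> output (0, 'c'), add 'c' as idx 1
Step 2: w='c' (idx 1), next='c' -> output (1, 'c'), add 'cc' as idx 2
Step 3: w='' (idx 0), next='b' -> output (0, 'b'), add 'b' as idx 3
Step 4: w='b' (idx 3), next='b' -> output (3, 'b'), add 'bb' as idx 4
Step 5: w='c' (idx 1), next='b' -> output (1, 'b'), add 'cb' as idx 5
Step 6: w='b' (idx 3), end of input -> output (3, '')


Encoded: [(0, 'c'), (1, 'c'), (0, 'b'), (3, 'b'), (1, 'b'), (3, '')]


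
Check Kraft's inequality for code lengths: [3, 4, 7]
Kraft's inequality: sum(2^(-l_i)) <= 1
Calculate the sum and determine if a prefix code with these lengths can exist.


Sum = 2^(-3) + 2^(-4) + 2^(-7)
    = 0.125 + 0.0625 + 0.0078125
    = 25/128 = 0.1953125
Since 0.1953125 <= 1, Kraft's inequality IS satisfied.
A prefix code with these lengths CAN exist.

Kraft sum = 0.1953125. Satisfied.


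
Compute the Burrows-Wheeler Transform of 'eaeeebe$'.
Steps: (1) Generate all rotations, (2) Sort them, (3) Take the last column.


Rotations (sorted):
  0: $eaeeebe -> last char: e
  1: aeeebe$e -> last char: e
  2: be$eaeee -> last char: e
  3: e$eaeeeb -> last char: b
  4: eaeeebe$ -> last char: $
  5: ebe$eaee -> last char: e
  6: eebe$eae -> last char: e
  7: eeebe$ea -> last char: a


BWT = eeeb$eea


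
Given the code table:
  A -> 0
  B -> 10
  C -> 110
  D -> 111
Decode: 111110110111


Decoding:
111 -> D
110 -> C
110 -> C
111 -> D


Result: DCCD


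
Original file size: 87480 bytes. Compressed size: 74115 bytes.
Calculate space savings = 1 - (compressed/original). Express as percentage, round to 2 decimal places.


ratio = compressed/original = 74115/87480 = 0.847222
savings = 1 - ratio = 1 - 0.847222 = 0.152778
as a percentage: 0.152778 * 100 = 15.28%

Space savings = 1 - 74115/87480 = 15.28%


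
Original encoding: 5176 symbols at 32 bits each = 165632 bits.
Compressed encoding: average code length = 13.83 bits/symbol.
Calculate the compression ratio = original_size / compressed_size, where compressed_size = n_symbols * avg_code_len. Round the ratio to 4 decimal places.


original_size = n_symbols * orig_bits = 5176 * 32 = 165632 bits
compressed_size = n_symbols * avg_code_len = 5176 * 13.83 = 71584.08 bits
ratio = original_size / compressed_size = 165632 / 71584.08 = 2.3138

Compression ratio = 2.3138


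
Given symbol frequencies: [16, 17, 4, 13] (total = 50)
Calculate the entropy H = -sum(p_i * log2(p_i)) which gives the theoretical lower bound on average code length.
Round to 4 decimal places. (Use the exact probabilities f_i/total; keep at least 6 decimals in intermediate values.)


Per-symbol terms -p_i * log2(p_i) with p_i = f_i/50:
  p = 16/50 = 0.320000: log2(p) = -1.643856, -p*log2(p) = 0.526034
  p = 17/50 = 0.340000: log2(p) = -1.556393, -p*log2(p) = 0.529174
  p = 4/50 = 0.080000: log2(p) = -3.643856, -p*log2(p) = 0.291508
  p = 13/50 = 0.260000: log2(p) = -1.943416, -p*log2(p) = 0.505288
H = 0.526034 + 0.529174 + 0.291508 + 0.505288 = 1.852004

H = 1.852 bits/symbol


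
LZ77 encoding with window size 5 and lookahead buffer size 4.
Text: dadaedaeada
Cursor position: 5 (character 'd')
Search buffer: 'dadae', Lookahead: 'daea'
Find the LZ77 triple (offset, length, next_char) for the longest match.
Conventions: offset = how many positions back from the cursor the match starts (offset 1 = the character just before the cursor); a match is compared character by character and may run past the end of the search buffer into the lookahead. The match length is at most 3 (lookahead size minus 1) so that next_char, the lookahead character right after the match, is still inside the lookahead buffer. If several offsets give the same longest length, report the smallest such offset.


Try each offset into the search buffer:
  offset=1 (pos 4, char 'e'): match length 0
  offset=2 (pos 3, char 'a'): match length 0
  offset=3 (pos 2, char 'd'): match length 3
  offset=4 (pos 1, char 'a'): match length 0
  offset=5 (pos 0, char 'd'): match length 2
Longest match has length 3 at offset 3.
next_char = character at position 5 + 3 = 8 -> 'a'

Best match: offset=3, length=3 (matching 'dae' starting at position 2)
LZ77 triple: (3, 3, 'a')


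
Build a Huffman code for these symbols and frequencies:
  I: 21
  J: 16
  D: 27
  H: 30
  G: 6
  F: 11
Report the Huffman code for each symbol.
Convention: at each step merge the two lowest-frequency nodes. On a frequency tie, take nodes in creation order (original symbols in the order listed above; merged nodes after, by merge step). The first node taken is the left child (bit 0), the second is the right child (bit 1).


Huffman tree construction:
Step 1: Merge G(6) + F(11) = 17
Step 2: Merge J(16) + (G+F)(17) = 33
Step 3: Merge I(21) + D(27) = 48
Step 4: Merge H(30) + (J+(G+F))(33) = 63
Step 5: Merge (I+D)(48) + (H+(J+(G+F)))(63) = 111
Read each symbol's code off the tree from the root (left child = 0, right child = 1).

Codes:
  I: 00 (length 2)
  J: 110 (length 3)
  D: 01 (length 2)
  H: 10 (length 2)
  G: 1110 (length 4)
  F: 1111 (length 4)
Average code length: 272/111 = 2.4505 bits/symbol


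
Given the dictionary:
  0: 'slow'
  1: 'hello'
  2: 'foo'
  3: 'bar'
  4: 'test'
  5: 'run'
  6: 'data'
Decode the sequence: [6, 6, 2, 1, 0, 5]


Look up each index in the dictionary:
  6 -> 'data'
  6 -> 'data'
  2 -> 'foo'
  1 -> 'hello'
  0 -> 'slow'
  5 -> 'run'

Decoded: "data data foo hello slow run"


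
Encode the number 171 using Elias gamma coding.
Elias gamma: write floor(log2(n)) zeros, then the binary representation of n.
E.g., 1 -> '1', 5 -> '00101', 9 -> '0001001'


num_bits = floor(log2(171)) + 1 = 8
leading_zeros = num_bits - 1 = 7
binary(171) = 10101011

Elias gamma(171) = '0000000' + '10101011' = 000000010101011 (15 bits)


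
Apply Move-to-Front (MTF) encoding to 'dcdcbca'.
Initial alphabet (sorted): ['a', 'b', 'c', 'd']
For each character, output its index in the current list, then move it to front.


MTF encoding:
'd': index 3 in ['a', 'b', 'c', 'd'] -> ['d', 'a', 'b', 'c']
'c': index 3 in ['d', 'a', 'b', 'c'] -> ['c', 'd', 'a', 'b']
'd': index 1 in ['c', 'd', 'a', 'b'] -> ['d', 'c', 'a', 'b']
'c': index 1 in ['d', 'c', 'a', 'b'] -> ['c', 'd', 'a', 'b']
'b': index 3 in ['c', 'd', 'a', 'b'] -> ['b', 'c', 'd', 'a']
'c': index 1 in ['b', 'c', 'd', 'a'] -> ['c', 'b', 'd', 'a']
'a': index 3 in ['c', 'b', 'd', 'a'] -> ['a', 'c', 'b', 'd']


Output: [3, 3, 1, 1, 3, 1, 3]


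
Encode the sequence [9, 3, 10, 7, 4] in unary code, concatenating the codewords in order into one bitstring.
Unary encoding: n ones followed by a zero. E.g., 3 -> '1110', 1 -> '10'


Encode each number as n ones followed by a terminating 0:
  9 -> 1111111110 (10 bits)
  3 -> 1110 (4 bits)
  10 -> 11111111110 (11 bits)
  7 -> 11111110 (8 bits)
  4 -> 11110 (5 bits)
Total length = 10 + 4 + 11 + 8 + 5 = 38 bits.

Unary([9, 3, 10, 7, 4]) = 11111111101110111111111101111111011110 (38 bits)


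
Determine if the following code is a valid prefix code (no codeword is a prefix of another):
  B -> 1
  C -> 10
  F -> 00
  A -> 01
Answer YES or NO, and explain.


Checking each pair (does one codeword prefix another?):
  B='1' vs C='10': prefix -- VIOLATION

NO -- this is NOT a valid prefix code. B (1) is a prefix of C (10).


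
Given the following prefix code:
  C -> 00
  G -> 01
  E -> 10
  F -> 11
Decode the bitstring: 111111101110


Decoding step by step:
Bits 11 -> F
Bits 11 -> F
Bits 11 -> F
Bits 10 -> E
Bits 11 -> F
Bits 10 -> E


Decoded message: FFFEFE


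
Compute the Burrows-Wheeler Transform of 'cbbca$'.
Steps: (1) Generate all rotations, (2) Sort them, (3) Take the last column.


Rotations (sorted):
  0: $cbbca -> last char: a
  1: a$cbbc -> last char: c
  2: bbca$c -> last char: c
  3: bca$cb -> last char: b
  4: ca$cbb -> last char: b
  5: cbbca$ -> last char: $


BWT = accbb$


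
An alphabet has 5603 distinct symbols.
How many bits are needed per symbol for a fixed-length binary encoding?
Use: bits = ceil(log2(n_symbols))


log2(5603) = 12.452
Bracket: 2^12 = 4096 < 5603 <= 2^13 = 8192
So ceil(log2(5603)) = 13

bits = ceil(log2(5603)) = ceil(12.452) = 13 bits


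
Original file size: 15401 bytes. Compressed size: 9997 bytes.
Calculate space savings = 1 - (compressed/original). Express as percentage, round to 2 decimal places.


ratio = compressed/original = 9997/15401 = 0.649114
savings = 1 - ratio = 1 - 0.649114 = 0.350886
as a percentage: 0.350886 * 100 = 35.09%

Space savings = 1 - 9997/15401 = 35.09%


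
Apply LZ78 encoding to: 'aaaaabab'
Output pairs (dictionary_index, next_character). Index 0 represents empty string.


LZ78 encoding steps:
Dictionary: {0: ''}
Step 1: w='' (idx 0), next='a' -> output (0, 'a'), add 'a' as idx 1
Step 2: w='a' (idx 1), next='a' -> output (1, 'a'), add 'aa' as idx 2
Step 3: w='aa' (idx 2), next='b' -> output (2, 'b'), add 'aab' as idx 3
Step 4: w='a' (idx 1), next='b' -> output (1, 'b'), add 'ab' as idx 4


Encoded: [(0, 'a'), (1, 'a'), (2, 'b'), (1, 'b')]


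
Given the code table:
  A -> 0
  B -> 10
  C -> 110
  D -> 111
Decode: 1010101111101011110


Decoding:
10 -> B
10 -> B
10 -> B
111 -> D
110 -> C
10 -> B
111 -> D
10 -> B


Result: BBBDCBDB


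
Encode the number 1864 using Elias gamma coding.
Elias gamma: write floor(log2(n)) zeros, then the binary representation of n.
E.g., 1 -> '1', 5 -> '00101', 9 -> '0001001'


num_bits = floor(log2(1864)) + 1 = 11
leading_zeros = num_bits - 1 = 10
binary(1864) = 11101001000

Elias gamma(1864) = '0000000000' + '11101001000' = 000000000011101001000 (21 bits)


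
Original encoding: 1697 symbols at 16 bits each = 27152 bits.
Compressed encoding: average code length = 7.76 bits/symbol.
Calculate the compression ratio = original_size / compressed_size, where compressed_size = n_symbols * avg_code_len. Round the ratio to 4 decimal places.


original_size = n_symbols * orig_bits = 1697 * 16 = 27152 bits
compressed_size = n_symbols * avg_code_len = 1697 * 7.76 = 13168.72 bits
ratio = original_size / compressed_size = 27152 / 13168.72 = 2.0619

Compression ratio = 2.0619


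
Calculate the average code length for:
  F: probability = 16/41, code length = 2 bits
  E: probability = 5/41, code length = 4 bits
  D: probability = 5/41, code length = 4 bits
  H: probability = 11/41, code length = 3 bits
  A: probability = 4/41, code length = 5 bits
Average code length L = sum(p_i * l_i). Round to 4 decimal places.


Weighted contributions p_i * l_i:
  F: (16/41) * 2 = 32/41
  E: (5/41) * 4 = 20/41
  D: (5/41) * 4 = 20/41
  H: (11/41) * 3 = 33/41
  A: (4/41) * 5 = 20/41
Sum = (32 + 20 + 20 + 33 + 20)/41 = 125/41

L = 125/41 = 3.0488 bits/symbol


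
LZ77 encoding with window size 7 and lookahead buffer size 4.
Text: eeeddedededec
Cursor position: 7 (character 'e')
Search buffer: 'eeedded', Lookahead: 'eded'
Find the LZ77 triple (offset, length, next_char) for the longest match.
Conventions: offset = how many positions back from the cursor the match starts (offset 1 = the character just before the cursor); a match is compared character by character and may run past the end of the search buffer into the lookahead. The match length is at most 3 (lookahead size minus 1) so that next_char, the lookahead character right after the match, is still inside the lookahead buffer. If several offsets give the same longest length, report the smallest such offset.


Try each offset into the search buffer:
  offset=1 (pos 6, char 'd'): match length 0
  offset=2 (pos 5, char 'e'): match length 3
  offset=3 (pos 4, char 'd'): match length 0
  offset=4 (pos 3, char 'd'): match length 0
  offset=5 (pos 2, char 'e'): match length 2
  offset=6 (pos 1, char 'e'): match length 1
  offset=7 (pos 0, char 'e'): match length 1
Longest match has length 3 at offset 2.
next_char = character at position 7 + 3 = 10 -> 'd'

Best match: offset=2, length=3 (matching 'ede' starting at position 5)
LZ77 triple: (2, 3, 'd')


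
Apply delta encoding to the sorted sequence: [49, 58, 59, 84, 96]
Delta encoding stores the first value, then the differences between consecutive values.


First value: 49
Deltas:
  58 - 49 = 9
  59 - 58 = 1
  84 - 59 = 25
  96 - 84 = 12


Delta encoded: [49, 9, 1, 25, 12]


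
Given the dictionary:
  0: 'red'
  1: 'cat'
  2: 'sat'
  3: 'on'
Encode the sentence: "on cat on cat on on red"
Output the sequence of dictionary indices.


Look up each word in the dictionary:
  'on' -> 3
  'cat' -> 1
  'on' -> 3
  'cat' -> 1
  'on' -> 3
  'on' -> 3
  'red' -> 0

Encoded: [3, 1, 3, 1, 3, 3, 0]


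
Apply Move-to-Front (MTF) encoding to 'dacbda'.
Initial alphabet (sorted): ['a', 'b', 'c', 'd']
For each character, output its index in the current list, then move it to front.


MTF encoding:
'd': index 3 in ['a', 'b', 'c', 'd'] -> ['d', 'a', 'b', 'c']
'a': index 1 in ['d', 'a', 'b', 'c'] -> ['a', 'd', 'b', 'c']
'c': index 3 in ['a', 'd', 'b', 'c'] -> ['c', 'a', 'd', 'b']
'b': index 3 in ['c', 'a', 'd', 'b'] -> ['b', 'c', 'a', 'd']
'd': index 3 in ['b', 'c', 'a', 'd'] -> ['d', 'b', 'c', 'a']
'a': index 3 in ['d', 'b', 'c', 'a'] -> ['a', 'd', 'b', 'c']


Output: [3, 1, 3, 3, 3, 3]


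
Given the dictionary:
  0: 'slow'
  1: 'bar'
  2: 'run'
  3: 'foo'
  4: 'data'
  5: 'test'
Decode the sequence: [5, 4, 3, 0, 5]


Look up each index in the dictionary:
  5 -> 'test'
  4 -> 'data'
  3 -> 'foo'
  0 -> 'slow'
  5 -> 'test'

Decoded: "test data foo slow test"


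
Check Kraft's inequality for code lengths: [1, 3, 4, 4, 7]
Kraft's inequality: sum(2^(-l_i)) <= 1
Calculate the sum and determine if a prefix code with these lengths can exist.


Sum = 2^(-1) + 2^(-3) + 2^(-4) + 2^(-4) + 2^(-7)
    = 0.5 + 0.125 + 0.0625 + 0.0625 + 0.0078125
    = 97/128 = 0.7578125
Since 0.7578125 <= 1, Kraft's inequality IS satisfied.
A prefix code with these lengths CAN exist.

Kraft sum = 0.7578125. Satisfied.


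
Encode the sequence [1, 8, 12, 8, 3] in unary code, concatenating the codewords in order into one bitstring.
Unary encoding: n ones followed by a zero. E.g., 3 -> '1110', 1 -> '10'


Encode each number as n ones followed by a terminating 0:
  1 -> 10 (2 bits)
  8 -> 111111110 (9 bits)
  12 -> 1111111111110 (13 bits)
  8 -> 111111110 (9 bits)
  3 -> 1110 (4 bits)
Total length = 2 + 9 + 13 + 9 + 4 = 37 bits.

Unary([1, 8, 12, 8, 3]) = 1011111111011111111111101111111101110 (37 bits)


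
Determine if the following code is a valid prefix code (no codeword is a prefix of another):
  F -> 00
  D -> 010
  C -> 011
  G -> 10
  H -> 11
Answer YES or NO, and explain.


Checking each pair (does one codeword prefix another?):
  F='00' vs D='010': no prefix
  F='00' vs C='011': no prefix
  F='00' vs G='10': no prefix
  F='00' vs H='11': no prefix
  D='010' vs F='00': no prefix
  D='010' vs C='011': no prefix
  D='010' vs G='10': no prefix
  D='010' vs H='11': no prefix
  C='011' vs F='00': no prefix
  C='011' vs D='010': no prefix
  C='011' vs G='10': no prefix
  C='011' vs H='11': no prefix
  G='10' vs F='00': no prefix
  G='10' vs D='010': no prefix
  G='10' vs C='011': no prefix
  G='10' vs H='11': no prefix
  H='11' vs F='00': no prefix
  H='11' vs D='010': no prefix
  H='11' vs C='011': no prefix
  H='11' vs G='10': no prefix
No violation found over all pairs.

YES -- this is a valid prefix code. No codeword is a prefix of any other codeword.


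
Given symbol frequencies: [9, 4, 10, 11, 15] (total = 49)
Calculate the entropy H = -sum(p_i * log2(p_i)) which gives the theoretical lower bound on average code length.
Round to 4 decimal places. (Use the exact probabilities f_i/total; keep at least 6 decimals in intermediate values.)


Per-symbol terms -p_i * log2(p_i) with p_i = f_i/49:
  p = 9/49 = 0.183673: log2(p) = -2.444785, -p*log2(p) = 0.449042
  p = 4/49 = 0.081633: log2(p) = -3.614710, -p*log2(p) = 0.295078
  p = 10/49 = 0.204082: log2(p) = -2.292782, -p*log2(p) = 0.467915
  p = 11/49 = 0.224490: log2(p) = -2.155278, -p*log2(p) = 0.483838
  p = 15/49 = 0.306122: log2(p) = -1.707819, -p*log2(p) = 0.522802
H = 0.449042 + 0.295078 + 0.467915 + 0.483838 + 0.522802 = 2.218675

H = 2.2187 bits/symbol


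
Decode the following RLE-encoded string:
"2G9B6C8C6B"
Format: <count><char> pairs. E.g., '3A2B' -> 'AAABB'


Expanding each <count><char> pair:
  2G -> 'GG'
  9B -> 'BBBBBBBBB'
  6C -> 'CCCCCC'
  8C -> 'CCCCCCCC'
  6B -> 'BBBBBB'

Decoded = GGBBBBBBBBBCCCCCCCCCCCCCCBBBBBB


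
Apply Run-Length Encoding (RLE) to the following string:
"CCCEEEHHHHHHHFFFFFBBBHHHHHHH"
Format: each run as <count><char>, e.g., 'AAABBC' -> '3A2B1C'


Scanning runs left to right:
  i=0: run of 'C' x 3 -> '3C'
  i=3: run of 'E' x 3 -> '3E'
  i=6: run of 'H' x 7 -> '7H'
  i=13: run of 'F' x 5 -> '5F'
  i=18: run of 'B' x 3 -> '3B'
  i=21: run of 'H' x 7 -> '7H'

RLE = 3C3E7H5F3B7H


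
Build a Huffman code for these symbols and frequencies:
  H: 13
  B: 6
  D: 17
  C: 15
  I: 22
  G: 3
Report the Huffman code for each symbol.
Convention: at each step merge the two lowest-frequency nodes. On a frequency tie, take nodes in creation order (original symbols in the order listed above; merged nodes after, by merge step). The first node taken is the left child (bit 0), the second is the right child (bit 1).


Huffman tree construction:
Step 1: Merge G(3) + B(6) = 9
Step 2: Merge (G+B)(9) + H(13) = 22
Step 3: Merge C(15) + D(17) = 32
Step 4: Merge I(22) + ((G+B)+H)(22) = 44
Step 5: Merge (C+D)(32) + (I+((G+B)+H))(44) = 76
Read each symbol's code off the tree from the root (left child = 0, right child = 1).

Codes:
  H: 111 (length 3)
  B: 1101 (length 4)
  D: 01 (length 2)
  C: 00 (length 2)
  I: 10 (length 2)
  G: 1100 (length 4)
Average code length: 183/76 = 2.4079 bits/symbol


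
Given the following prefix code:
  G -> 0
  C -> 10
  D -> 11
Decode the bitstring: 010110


Decoding step by step:
Bits 0 -> G
Bits 10 -> C
Bits 11 -> D
Bits 0 -> G


Decoded message: GCDG


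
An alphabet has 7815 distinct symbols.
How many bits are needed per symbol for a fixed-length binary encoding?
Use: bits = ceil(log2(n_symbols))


log2(7815) = 12.932
Bracket: 2^12 = 4096 < 7815 <= 2^13 = 8192
So ceil(log2(7815)) = 13

bits = ceil(log2(7815)) = ceil(12.932) = 13 bits


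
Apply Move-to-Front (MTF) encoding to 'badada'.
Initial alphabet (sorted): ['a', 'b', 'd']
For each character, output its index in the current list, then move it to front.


MTF encoding:
'b': index 1 in ['a', 'b', 'd'] -> ['b', 'a', 'd']
'a': index 1 in ['b', 'a', 'd'] -> ['a', 'b', 'd']
'd': index 2 in ['a', 'b', 'd'] -> ['d', 'a', 'b']
'a': index 1 in ['d', 'a', 'b'] -> ['a', 'd', 'b']
'd': index 1 in ['a', 'd', 'b'] -> ['d', 'a', 'b']
'a': index 1 in ['d', 'a', 'b'] -> ['a', 'd', 'b']


Output: [1, 1, 2, 1, 1, 1]


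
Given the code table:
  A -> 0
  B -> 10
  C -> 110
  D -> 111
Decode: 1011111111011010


Decoding:
10 -> B
111 -> D
111 -> D
110 -> C
110 -> C
10 -> B


Result: BDDCCB


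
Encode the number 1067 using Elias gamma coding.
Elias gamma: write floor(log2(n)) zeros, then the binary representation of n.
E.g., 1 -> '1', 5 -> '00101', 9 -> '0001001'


num_bits = floor(log2(1067)) + 1 = 11
leading_zeros = num_bits - 1 = 10
binary(1067) = 10000101011

Elias gamma(1067) = '0000000000' + '10000101011' = 000000000010000101011 (21 bits)


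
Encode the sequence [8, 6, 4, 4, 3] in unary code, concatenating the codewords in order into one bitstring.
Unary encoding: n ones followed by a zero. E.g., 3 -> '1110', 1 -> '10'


Encode each number as n ones followed by a terminating 0:
  8 -> 111111110 (9 bits)
  6 -> 1111110 (7 bits)
  4 -> 11110 (5 bits)
  4 -> 11110 (5 bits)
  3 -> 1110 (4 bits)
Total length = 9 + 7 + 5 + 5 + 4 = 30 bits.

Unary([8, 6, 4, 4, 3]) = 111111110111111011110111101110 (30 bits)


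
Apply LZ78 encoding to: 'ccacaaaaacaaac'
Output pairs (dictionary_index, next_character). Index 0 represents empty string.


LZ78 encoding steps:
Dictionary: {0: ''}
Step 1: w='' (idx 0), next='c' -> output (0, 'c'), add 'c' as idx 1
Step 2: w='c' (idx 1), next='a' -> output (1, 'a'), add 'ca' as idx 2
Step 3: w='ca' (idx 2), next='a' -> output (2, 'a'), add 'caa' as idx 3
Step 4: w='' (idx 0), next='a' -> output (0, 'a'), add 'a' as idx 4
Step 5: w='a' (idx 4), next='a' -> output (4, 'a'), add 'aa' as idx 5
Step 6: w='caa' (idx 3), next='a' -> output (3, 'a'), add 'caaa' as idx 6
Step 7: w='c' (idx 1), end of input -> output (1, '')


Encoded: [(0, 'c'), (1, 'a'), (2, 'a'), (0, 'a'), (4, 'a'), (3, 'a'), (1, '')]


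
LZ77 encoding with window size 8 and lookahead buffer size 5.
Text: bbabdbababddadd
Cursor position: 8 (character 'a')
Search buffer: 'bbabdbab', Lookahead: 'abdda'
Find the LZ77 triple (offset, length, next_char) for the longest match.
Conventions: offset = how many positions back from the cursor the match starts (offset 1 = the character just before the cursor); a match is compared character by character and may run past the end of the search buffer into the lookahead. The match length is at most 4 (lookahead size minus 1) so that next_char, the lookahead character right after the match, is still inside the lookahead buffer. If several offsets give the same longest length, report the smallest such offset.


Try each offset into the search buffer:
  offset=1 (pos 7, char 'b'): match length 0
  offset=2 (pos 6, char 'a'): match length 2
  offset=3 (pos 5, char 'b'): match length 0
  offset=4 (pos 4, char 'd'): match length 0
  offset=5 (pos 3, char 'b'): match length 0
  offset=6 (pos 2, char 'a'): match length 3
  offset=7 (pos 1, char 'b'): match length 0
  offset=8 (pos 0, char 'b'): match length 0
Longest match has length 3 at offset 6.
next_char = character at position 8 + 3 = 11 -> 'd'

Best match: offset=6, length=3 (matching 'abd' starting at position 2)
LZ77 triple: (6, 3, 'd')


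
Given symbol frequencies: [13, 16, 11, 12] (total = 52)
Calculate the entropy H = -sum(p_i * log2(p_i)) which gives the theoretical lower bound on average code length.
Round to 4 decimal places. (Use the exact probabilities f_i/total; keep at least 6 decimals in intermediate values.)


Per-symbol terms -p_i * log2(p_i) with p_i = f_i/52:
  p = 13/52 = 0.250000: log2(p) = -2.000000, -p*log2(p) = 0.500000
  p = 16/52 = 0.307692: log2(p) = -1.700440, -p*log2(p) = 0.523212
  p = 11/52 = 0.211538: log2(p) = -2.241008, -p*log2(p) = 0.474059
  p = 12/52 = 0.230769: log2(p) = -2.115477, -p*log2(p) = 0.488187
H = 0.500000 + 0.523212 + 0.474059 + 0.488187 = 1.985458

H = 1.9855 bits/symbol


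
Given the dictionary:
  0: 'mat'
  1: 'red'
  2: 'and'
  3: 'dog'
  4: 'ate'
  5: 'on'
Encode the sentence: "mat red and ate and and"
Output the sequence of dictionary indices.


Look up each word in the dictionary:
  'mat' -> 0
  'red' -> 1
  'and' -> 2
  'ate' -> 4
  'and' -> 2
  'and' -> 2

Encoded: [0, 1, 2, 4, 2, 2]


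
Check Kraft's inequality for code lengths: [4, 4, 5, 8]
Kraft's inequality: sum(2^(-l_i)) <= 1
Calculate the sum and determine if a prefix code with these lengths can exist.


Sum = 2^(-4) + 2^(-4) + 2^(-5) + 2^(-8)
    = 0.0625 + 0.0625 + 0.03125 + 0.00390625
    = 41/256 = 0.16015625
Since 0.16015625 <= 1, Kraft's inequality IS satisfied.
A prefix code with these lengths CAN exist.

Kraft sum = 0.16015625. Satisfied.


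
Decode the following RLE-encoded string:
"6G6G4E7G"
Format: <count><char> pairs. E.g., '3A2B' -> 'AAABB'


Expanding each <count><char> pair:
  6G -> 'GGGGGG'
  6G -> 'GGGGGG'
  4E -> 'EEEE'
  7G -> 'GGGGGGG'

Decoded = GGGGGGGGGGGGEEEEGGGGGGG


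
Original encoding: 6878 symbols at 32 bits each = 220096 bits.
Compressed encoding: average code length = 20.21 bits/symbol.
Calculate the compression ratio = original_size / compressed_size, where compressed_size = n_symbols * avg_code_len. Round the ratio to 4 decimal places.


original_size = n_symbols * orig_bits = 6878 * 32 = 220096 bits
compressed_size = n_symbols * avg_code_len = 6878 * 20.21 = 139004.38 bits
ratio = original_size / compressed_size = 220096 / 139004.38 = 1.5834

Compression ratio = 1.5834


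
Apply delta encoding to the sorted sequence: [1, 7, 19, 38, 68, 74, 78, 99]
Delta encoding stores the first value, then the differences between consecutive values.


First value: 1
Deltas:
  7 - 1 = 6
  19 - 7 = 12
  38 - 19 = 19
  68 - 38 = 30
  74 - 68 = 6
  78 - 74 = 4
  99 - 78 = 21


Delta encoded: [1, 6, 12, 19, 30, 6, 4, 21]


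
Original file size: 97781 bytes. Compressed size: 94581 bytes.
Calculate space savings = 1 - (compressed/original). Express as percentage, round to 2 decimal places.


ratio = compressed/original = 94581/97781 = 0.967274
savings = 1 - ratio = 1 - 0.967274 = 0.032726
as a percentage: 0.032726 * 100 = 3.27%

Space savings = 1 - 94581/97781 = 3.27%


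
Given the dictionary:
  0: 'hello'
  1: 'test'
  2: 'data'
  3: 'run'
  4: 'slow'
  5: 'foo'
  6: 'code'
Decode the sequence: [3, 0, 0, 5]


Look up each index in the dictionary:
  3 -> 'run'
  0 -> 'hello'
  0 -> 'hello'
  5 -> 'foo'

Decoded: "run hello hello foo"


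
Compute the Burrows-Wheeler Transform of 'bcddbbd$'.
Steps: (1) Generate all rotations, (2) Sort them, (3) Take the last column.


Rotations (sorted):
  0: $bcddbbd -> last char: d
  1: bbd$bcdd -> last char: d
  2: bcddbbd$ -> last char: $
  3: bd$bcddb -> last char: b
  4: cddbbd$b -> last char: b
  5: d$bcddbb -> last char: b
  6: dbbd$bcd -> last char: d
  7: ddbbd$bc -> last char: c


BWT = dd$bbbdc


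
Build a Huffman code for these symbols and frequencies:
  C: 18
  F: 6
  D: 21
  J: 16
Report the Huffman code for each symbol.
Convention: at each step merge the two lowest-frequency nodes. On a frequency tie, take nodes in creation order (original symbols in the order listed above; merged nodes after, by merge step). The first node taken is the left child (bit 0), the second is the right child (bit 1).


Huffman tree construction:
Step 1: Merge F(6) + J(16) = 22
Step 2: Merge C(18) + D(21) = 39
Step 3: Merge (F+J)(22) + (C+D)(39) = 61
Read each symbol's code off the tree from the root (left child = 0, right child = 1).

Codes:
  C: 10 (length 2)
  F: 00 (length 2)
  D: 11 (length 2)
  J: 01 (length 2)
Average code length: 122/61 = 2.0000 bits/symbol


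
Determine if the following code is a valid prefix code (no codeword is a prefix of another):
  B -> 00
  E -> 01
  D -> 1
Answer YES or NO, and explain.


Checking each pair (does one codeword prefix another?):
  B='00' vs E='01': no prefix
  B='00' vs D='1': no prefix
  E='01' vs B='00': no prefix
  E='01' vs D='1': no prefix
  D='1' vs B='00': no prefix
  D='1' vs E='01': no prefix
No violation found over all pairs.

YES -- this is a valid prefix code. No codeword is a prefix of any other codeword.


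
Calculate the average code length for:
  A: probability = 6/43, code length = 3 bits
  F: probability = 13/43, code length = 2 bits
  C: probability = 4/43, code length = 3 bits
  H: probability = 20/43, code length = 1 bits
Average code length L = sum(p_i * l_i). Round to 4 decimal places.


Weighted contributions p_i * l_i:
  A: (6/43) * 3 = 18/43
  F: (13/43) * 2 = 26/43
  C: (4/43) * 3 = 12/43
  H: (20/43) * 1 = 20/43
Sum = (18 + 26 + 12 + 20)/43 = 76/43

L = 76/43 = 1.7674 bits/symbol


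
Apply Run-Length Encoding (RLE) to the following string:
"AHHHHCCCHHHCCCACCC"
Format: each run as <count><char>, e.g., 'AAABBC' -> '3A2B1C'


Scanning runs left to right:
  i=0: run of 'A' x 1 -> '1A'
  i=1: run of 'H' x 4 -> '4H'
  i=5: run of 'C' x 3 -> '3C'
  i=8: run of 'H' x 3 -> '3H'
  i=11: run of 'C' x 3 -> '3C'
  i=14: run of 'A' x 1 -> '1A'
  i=15: run of 'C' x 3 -> '3C'

RLE = 1A4H3C3H3C1A3C


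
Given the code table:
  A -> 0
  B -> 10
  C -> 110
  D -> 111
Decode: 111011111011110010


Decoding:
111 -> D
0 -> A
111 -> D
110 -> C
111 -> D
10 -> B
0 -> A
10 -> B


Result: DADCDBAB


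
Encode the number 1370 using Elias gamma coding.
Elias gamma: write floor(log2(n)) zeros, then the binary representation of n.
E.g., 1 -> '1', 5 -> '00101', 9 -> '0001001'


num_bits = floor(log2(1370)) + 1 = 11
leading_zeros = num_bits - 1 = 10
binary(1370) = 10101011010

Elias gamma(1370) = '0000000000' + '10101011010' = 000000000010101011010 (21 bits)


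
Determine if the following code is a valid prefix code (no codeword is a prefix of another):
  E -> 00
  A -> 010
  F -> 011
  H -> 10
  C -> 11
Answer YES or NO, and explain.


Checking each pair (does one codeword prefix another?):
  E='00' vs A='010': no prefix
  E='00' vs F='011': no prefix
  E='00' vs H='10': no prefix
  E='00' vs C='11': no prefix
  A='010' vs E='00': no prefix
  A='010' vs F='011': no prefix
  A='010' vs H='10': no prefix
  A='010' vs C='11': no prefix
  F='011' vs E='00': no prefix
  F='011' vs A='010': no prefix
  F='011' vs H='10': no prefix
  F='011' vs C='11': no prefix
  H='10' vs E='00': no prefix
  H='10' vs A='010': no prefix
  H='10' vs F='011': no prefix
  H='10' vs C='11': no prefix
  C='11' vs E='00': no prefix
  C='11' vs A='010': no prefix
  C='11' vs F='011': no prefix
  C='11' vs H='10': no prefix
No violation found over all pairs.

YES -- this is a valid prefix code. No codeword is a prefix of any other codeword.


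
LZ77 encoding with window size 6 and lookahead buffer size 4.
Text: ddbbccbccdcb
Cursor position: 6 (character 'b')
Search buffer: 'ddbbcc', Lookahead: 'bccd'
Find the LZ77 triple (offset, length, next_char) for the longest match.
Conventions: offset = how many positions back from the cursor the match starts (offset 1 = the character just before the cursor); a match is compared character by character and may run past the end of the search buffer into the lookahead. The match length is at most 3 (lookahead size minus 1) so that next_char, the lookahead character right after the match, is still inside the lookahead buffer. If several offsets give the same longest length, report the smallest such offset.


Try each offset into the search buffer:
  offset=1 (pos 5, char 'c'): match length 0
  offset=2 (pos 4, char 'c'): match length 0
  offset=3 (pos 3, char 'b'): match length 3
  offset=4 (pos 2, char 'b'): match length 1
  offset=5 (pos 1, char 'd'): match length 0
  offset=6 (pos 0, char 'd'): match length 0
Longest match has length 3 at offset 3.
next_char = character at position 6 + 3 = 9 -> 'd'

Best match: offset=3, length=3 (matching 'bcc' starting at position 3)
LZ77 triple: (3, 3, 'd')


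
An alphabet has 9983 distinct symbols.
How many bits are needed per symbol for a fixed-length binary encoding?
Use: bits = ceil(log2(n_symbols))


log2(9983) = 13.2853
Bracket: 2^13 = 8192 < 9983 <= 2^14 = 16384
So ceil(log2(9983)) = 14

bits = ceil(log2(9983)) = ceil(13.2853) = 14 bits


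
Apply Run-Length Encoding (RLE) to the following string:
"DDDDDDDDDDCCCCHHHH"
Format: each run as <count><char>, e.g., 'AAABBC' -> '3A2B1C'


Scanning runs left to right:
  i=0: run of 'D' x 10 -> '10D'
  i=10: run of 'C' x 4 -> '4C'
  i=14: run of 'H' x 4 -> '4H'

RLE = 10D4C4H


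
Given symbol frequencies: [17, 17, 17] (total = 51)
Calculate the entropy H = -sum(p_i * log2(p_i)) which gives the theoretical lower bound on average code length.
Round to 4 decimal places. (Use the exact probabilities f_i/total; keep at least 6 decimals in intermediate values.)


Per-symbol terms -p_i * log2(p_i) with p_i = f_i/51:
  p = 17/51 = 0.333333: log2(p) = -1.584963, -p*log2(p) = 0.528321
  p = 17/51 = 0.333333: log2(p) = -1.584963, -p*log2(p) = 0.528321
  p = 17/51 = 0.333333: log2(p) = -1.584963, -p*log2(p) = 0.528321
H = 0.528321 + 0.528321 + 0.528321 = 1.584963

H = 1.585 bits/symbol


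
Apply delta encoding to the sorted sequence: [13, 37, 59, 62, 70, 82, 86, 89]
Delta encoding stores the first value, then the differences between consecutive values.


First value: 13
Deltas:
  37 - 13 = 24
  59 - 37 = 22
  62 - 59 = 3
  70 - 62 = 8
  82 - 70 = 12
  86 - 82 = 4
  89 - 86 = 3


Delta encoded: [13, 24, 22, 3, 8, 12, 4, 3]


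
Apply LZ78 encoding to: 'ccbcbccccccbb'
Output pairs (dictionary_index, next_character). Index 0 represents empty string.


LZ78 encoding steps:
Dictionary: {0: ''}
Step 1: w='' (idx 0), next='c' -> output (0, 'c'), add 'c' as idx 1
Step 2: w='c' (idx 1), next='b' -> output (1, 'b'), add 'cb' as idx 2
Step 3: w='cb' (idx 2), next='c' -> output (2, 'c'), add 'cbc' as idx 3
Step 4: w='c' (idx 1), next='c' -> output (1, 'c'), add 'cc' as idx 4
Step 5: w='cc' (idx 4), next='c' -> output (4, 'c'), add 'ccc' as idx 5
Step 6: w='' (idx 0), next='b' -> output (0, 'b'), add 'b' as idx 6
Step 7: w='b' (idx 6), end of input -> output (6, '')


Encoded: [(0, 'c'), (1, 'b'), (2, 'c'), (1, 'c'), (4, 'c'), (0, 'b'), (6, '')]


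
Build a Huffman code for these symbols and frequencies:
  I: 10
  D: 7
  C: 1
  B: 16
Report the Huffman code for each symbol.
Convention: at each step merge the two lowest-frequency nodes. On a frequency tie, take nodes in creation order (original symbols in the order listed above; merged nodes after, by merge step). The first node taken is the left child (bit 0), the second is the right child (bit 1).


Huffman tree construction:
Step 1: Merge C(1) + D(7) = 8
Step 2: Merge (C+D)(8) + I(10) = 18
Step 3: Merge B(16) + ((C+D)+I)(18) = 34
Read each symbol's code off the tree from the root (left child = 0, right child = 1).

Codes:
  I: 11 (length 2)
  D: 101 (length 3)
  C: 100 (length 3)
  B: 0 (length 1)
Average code length: 60/34 = 1.7647 bits/symbol


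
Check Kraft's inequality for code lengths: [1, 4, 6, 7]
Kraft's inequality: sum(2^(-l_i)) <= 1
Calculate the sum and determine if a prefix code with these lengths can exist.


Sum = 2^(-1) + 2^(-4) + 2^(-6) + 2^(-7)
    = 0.5 + 0.0625 + 0.015625 + 0.0078125
    = 75/128 = 0.5859375
Since 0.5859375 <= 1, Kraft's inequality IS satisfied.
A prefix code with these lengths CAN exist.

Kraft sum = 0.5859375. Satisfied.


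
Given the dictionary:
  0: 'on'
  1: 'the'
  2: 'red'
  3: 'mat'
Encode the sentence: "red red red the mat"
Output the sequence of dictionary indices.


Look up each word in the dictionary:
  'red' -> 2
  'red' -> 2
  'red' -> 2
  'the' -> 1
  'mat' -> 3

Encoded: [2, 2, 2, 1, 3]


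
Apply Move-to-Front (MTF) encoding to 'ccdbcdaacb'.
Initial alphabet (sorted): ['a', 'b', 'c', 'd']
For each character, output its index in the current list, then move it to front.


MTF encoding:
'c': index 2 in ['a', 'b', 'c', 'd'] -> ['c', 'a', 'b', 'd']
'c': index 0 in ['c', 'a', 'b', 'd'] -> ['c', 'a', 'b', 'd']
'd': index 3 in ['c', 'a', 'b', 'd'] -> ['d', 'c', 'a', 'b']
'b': index 3 in ['d', 'c', 'a', 'b'] -> ['b', 'd', 'c', 'a']
'c': index 2 in ['b', 'd', 'c', 'a'] -> ['c', 'b', 'd', 'a']
'd': index 2 in ['c', 'b', 'd', 'a'] -> ['d', 'c', 'b', 'a']
'a': index 3 in ['d', 'c', 'b', 'a'] -> ['a', 'd', 'c', 'b']
'a': index 0 in ['a', 'd', 'c', 'b'] -> ['a', 'd', 'c', 'b']
'c': index 2 in ['a', 'd', 'c', 'b'] -> ['c', 'a', 'd', 'b']
'b': index 3 in ['c', 'a', 'd', 'b'] -> ['b', 'c', 'a', 'd']


Output: [2, 0, 3, 3, 2, 2, 3, 0, 2, 3]


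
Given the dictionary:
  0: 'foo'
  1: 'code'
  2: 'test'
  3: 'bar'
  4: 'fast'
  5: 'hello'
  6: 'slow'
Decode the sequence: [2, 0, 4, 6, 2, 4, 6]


Look up each index in the dictionary:
  2 -> 'test'
  0 -> 'foo'
  4 -> 'fast'
  6 -> 'slow'
  2 -> 'test'
  4 -> 'fast'
  6 -> 'slow'

Decoded: "test foo fast slow test fast slow"


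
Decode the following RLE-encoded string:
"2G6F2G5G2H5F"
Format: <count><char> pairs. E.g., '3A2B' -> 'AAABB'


Expanding each <count><char> pair:
  2G -> 'GG'
  6F -> 'FFFFFF'
  2G -> 'GG'
  5G -> 'GGGGG'
  2H -> 'HH'
  5F -> 'FFFFF'

Decoded = GGFFFFFFGGGGGGGHHFFFFF


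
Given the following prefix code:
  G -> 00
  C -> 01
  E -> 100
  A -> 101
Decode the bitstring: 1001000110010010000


Decoding step by step:
Bits 100 -> E
Bits 100 -> E
Bits 01 -> C
Bits 100 -> E
Bits 100 -> E
Bits 100 -> E
Bits 00 -> G


Decoded message: EECEEEG


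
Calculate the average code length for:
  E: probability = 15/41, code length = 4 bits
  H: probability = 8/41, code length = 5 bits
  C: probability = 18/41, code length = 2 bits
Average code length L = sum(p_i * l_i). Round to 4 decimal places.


Weighted contributions p_i * l_i:
  E: (15/41) * 4 = 60/41
  H: (8/41) * 5 = 40/41
  C: (18/41) * 2 = 36/41
Sum = (60 + 40 + 36)/41 = 136/41

L = 136/41 = 3.3171 bits/symbol


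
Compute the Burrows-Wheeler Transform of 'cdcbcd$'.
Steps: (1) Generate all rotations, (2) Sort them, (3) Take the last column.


Rotations (sorted):
  0: $cdcbcd -> last char: d
  1: bcd$cdc -> last char: c
  2: cbcd$cd -> last char: d
  3: cd$cdcb -> last char: b
  4: cdcbcd$ -> last char: $
  5: d$cdcbc -> last char: c
  6: dcbcd$c -> last char: c


BWT = dcdb$cc


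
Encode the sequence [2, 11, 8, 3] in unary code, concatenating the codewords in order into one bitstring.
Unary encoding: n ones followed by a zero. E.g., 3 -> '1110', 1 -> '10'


Encode each number as n ones followed by a terminating 0:
  2 -> 110 (3 bits)
  11 -> 111111111110 (12 bits)
  8 -> 111111110 (9 bits)
  3 -> 1110 (4 bits)
Total length = 3 + 12 + 9 + 4 = 28 bits.

Unary([2, 11, 8, 3]) = 1101111111111101111111101110 (28 bits)


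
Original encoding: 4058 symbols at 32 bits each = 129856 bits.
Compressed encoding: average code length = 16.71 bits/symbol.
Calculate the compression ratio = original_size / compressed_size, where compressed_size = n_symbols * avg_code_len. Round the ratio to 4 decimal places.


original_size = n_symbols * orig_bits = 4058 * 32 = 129856 bits
compressed_size = n_symbols * avg_code_len = 4058 * 16.71 = 67809.18 bits
ratio = original_size / compressed_size = 129856 / 67809.18 = 1.915

Compression ratio = 1.915
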